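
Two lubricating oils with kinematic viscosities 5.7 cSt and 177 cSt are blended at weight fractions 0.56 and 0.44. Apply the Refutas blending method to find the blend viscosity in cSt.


Refutas method: VBN_i = 14.534*ln(ln(visc_i + 0.8)) + 10.975, blended linearly by mass fraction; since VBN is linear in VBI_i = ln(ln(visc_i + 0.8)) and the fractions sum to 1, blend VBI directly: visc = exp(exp(VBI_blend)) - 0.8
VBI_1 = ln(ln(5.7 + 0.8)) = 0.626902
VBI_2 = ln(ln(177 + 0.8)) = 1.64493
VBI_blend = 0.56 * 0.626902 + 0.44 * 1.64493 = 1.07483
visc_blend = exp(exp(1.07483)) - 0.8 = 17.92

17.92 cSt


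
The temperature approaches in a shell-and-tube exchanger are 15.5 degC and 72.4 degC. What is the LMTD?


LMTD = (dT1 - dT2) / ln(dT1/dT2)
= (15.5 - 72.4) / ln(15.5 / 72.4) = -56.9 / -1.54137 = 36.92

36.92 degC


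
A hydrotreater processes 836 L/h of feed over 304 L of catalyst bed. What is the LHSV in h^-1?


LHSV = volumetric feed rate / catalyst volume
= 836 L/h / 304 L
= 2.750 h^-1

2.750 h^-1


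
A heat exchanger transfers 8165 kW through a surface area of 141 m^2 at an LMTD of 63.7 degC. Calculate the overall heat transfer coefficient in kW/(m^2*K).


From Q = U*A*LMTD, U = Q / (A * LMTD)
U = 8165 / (141 * 63.7) = 8165 / 8981.7 = 0.9091

0.9091 kW/(m^2*K)


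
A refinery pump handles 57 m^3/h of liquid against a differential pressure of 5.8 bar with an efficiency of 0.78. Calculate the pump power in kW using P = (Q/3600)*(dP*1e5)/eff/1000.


Q = 57 / 3600 = 0.0158333 m^3/s
P = 0.0158333 * (5.8 * 1e5) / 0.78 / 1000 = 11.77

11.77 kW


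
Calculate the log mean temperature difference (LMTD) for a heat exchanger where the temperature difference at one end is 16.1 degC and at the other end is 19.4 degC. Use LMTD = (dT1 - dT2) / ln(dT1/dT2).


LMTD = (dT1 - dT2) / ln(dT1/dT2)
= (16.1 - 19.4) / ln(16.1 / 19.4) = -3.3 / -0.186454 = 17.70

17.70 degC


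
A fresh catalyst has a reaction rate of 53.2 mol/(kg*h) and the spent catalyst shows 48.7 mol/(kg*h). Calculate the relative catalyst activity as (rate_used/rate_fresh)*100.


Activity (%) = (rate_used / rate_fresh) * 100
rate_used = 48.7, rate_fresh = 53.2
= (48.7 / 53.2) * 100
= 0.9154 * 100 = 91.54

91.54 %


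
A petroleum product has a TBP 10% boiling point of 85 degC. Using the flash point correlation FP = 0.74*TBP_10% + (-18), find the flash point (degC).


FP = 0.74 * 85 + (-18) = 44.9

44.9 degC


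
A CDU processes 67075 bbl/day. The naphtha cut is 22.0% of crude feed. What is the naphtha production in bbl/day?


Crude throughput = 67075 bbl/day
Fraction yield = 22.0%
yield = throughput * fraction / 100
yield = 67075 * 22.0 / 100 = 14756.5

14756.5 bbl/day


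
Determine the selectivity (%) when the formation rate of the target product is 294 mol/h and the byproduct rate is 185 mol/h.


Selectivity = desired / (desired + undesired) * 100
Total products = 294 + 185 = 479 mol/h
S = 294 / 479 * 100
= 0.6138 * 100
= 61.38 %

61.38 %


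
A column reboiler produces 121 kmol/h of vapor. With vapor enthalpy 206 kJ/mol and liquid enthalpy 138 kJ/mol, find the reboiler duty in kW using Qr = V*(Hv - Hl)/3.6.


Qr = 121 * (206 - 138) / 3.6 = 121 * 68 / 3.6 = 2286

2286 kW


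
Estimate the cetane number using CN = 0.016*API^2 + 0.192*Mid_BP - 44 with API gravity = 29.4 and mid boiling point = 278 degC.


CN = 0.016 * 29.4^2 + 0.192 * 278 - 44
CN = 13.82976 + 53.376 - 44 = 23.20576

23.20576


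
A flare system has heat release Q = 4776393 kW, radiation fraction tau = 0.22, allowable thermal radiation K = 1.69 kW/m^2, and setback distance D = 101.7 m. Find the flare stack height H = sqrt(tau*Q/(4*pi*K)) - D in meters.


tau*Q/(4*pi*K) = 0.22 * 4776393 / (4 * pi * 1.69) = 49479.6
sqrt(49479.6) = 222.44
H = 222.44 - 101.7 = 120.7

120.7 m


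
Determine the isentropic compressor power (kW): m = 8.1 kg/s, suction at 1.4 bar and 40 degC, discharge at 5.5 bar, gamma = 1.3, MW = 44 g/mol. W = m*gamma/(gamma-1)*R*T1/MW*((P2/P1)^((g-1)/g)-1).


Isentropic work: W = m*(gamma/(gamma-1))*(R*T1/MW)*((P2/P1)^((gamma-1)/gamma) - 1)
T1 = 40 + 273.15 = 313.15 K
Pressure ratio = 5.5 / 1.4 = 3.92857
Exponent = (1.3 - 1)/1.3 = 0.230769
(P2/P1)^exp - 1 = 3.92857^0.230769 - 1 = 0.371295
W = 8.1 * 1.3 / 0.3 * 8.314 * 313.15 / 44 * 0.371295 = 771.1

771.1 kW


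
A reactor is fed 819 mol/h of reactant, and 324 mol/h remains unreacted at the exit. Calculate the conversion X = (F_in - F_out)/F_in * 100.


X = (F_in - F_out) / F_in * 100
Moles reacted = 819 - 324 = 495
X = 495 / 819 * 100
= 0.6044 * 100
= 60.44 %

60.44 %


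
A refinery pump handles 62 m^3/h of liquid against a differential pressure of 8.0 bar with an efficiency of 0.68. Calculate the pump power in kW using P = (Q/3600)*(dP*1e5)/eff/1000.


Q = 62 / 3600 = 0.0172222 m^3/s
P = 0.0172222 * (8.0 * 1e5) / 0.68 / 1000 = 20.26

20.26 kW


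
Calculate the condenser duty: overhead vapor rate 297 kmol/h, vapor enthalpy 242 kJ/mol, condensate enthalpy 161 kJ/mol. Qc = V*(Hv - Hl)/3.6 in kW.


Qc = 297 * (242 - 161) / 3.6 = 297 * 81 / 3.6 = 6682

6682 kW


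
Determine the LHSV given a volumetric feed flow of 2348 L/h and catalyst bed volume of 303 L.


LHSV = volumetric feed rate / catalyst volume
= 2348 L/h / 303 L
= 7.749 h^-1

7.749 h^-1


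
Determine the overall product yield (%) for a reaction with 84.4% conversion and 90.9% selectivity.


Overall yield = conversion (%) * selectivity (%) / 100
Conversion = 84.4%, Selectivity = 90.9%
Y = 84.4 * 90.9 / 100
= 76.7196 %

76.7196 %


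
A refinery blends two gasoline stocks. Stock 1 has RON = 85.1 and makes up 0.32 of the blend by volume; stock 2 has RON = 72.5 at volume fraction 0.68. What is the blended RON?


Linear blending: RON_blend = sum(vi * RONi)
Contribution 1: 0.32 * 85.1 = 27.232
Contribution 2: 0.68 * 72.5 = 49.3
RON_blend = 27.232 + 49.3 = 76.532

76.532


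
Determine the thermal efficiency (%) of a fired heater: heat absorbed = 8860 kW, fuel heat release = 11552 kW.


Furnace efficiency = Q_absorbed / Q_fuel * 100
= 8860 / 11552 * 100 = 76.70

76.70 %


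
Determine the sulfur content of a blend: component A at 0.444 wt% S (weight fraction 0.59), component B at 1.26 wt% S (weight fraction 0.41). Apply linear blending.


Linear sulfur blending: S_blend = x1*S1 + x2*S2
Contribution 1: 0.59 * 0.444 = 0.26196 wt%
Contribution 2: 0.41 * 1.26 = 0.5166 wt%
S_blend = 0.26196 + 0.5166 = 0.77856

0.77856 wt%


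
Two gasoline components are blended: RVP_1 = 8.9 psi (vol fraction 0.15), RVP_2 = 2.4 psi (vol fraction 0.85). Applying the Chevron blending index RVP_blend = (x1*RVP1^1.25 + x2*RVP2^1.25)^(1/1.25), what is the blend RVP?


Chevron index: RVP_blend = (sum xi*RVPi^1.25)^(1/1.25)
RVP^1.25 terms: 0.15 * 8.9^1.25 + 0.85 * 2.4^1.25 = 4.84496
RVP_blend = 4.84496^(1/1.25) = 3.534

3.534 psi


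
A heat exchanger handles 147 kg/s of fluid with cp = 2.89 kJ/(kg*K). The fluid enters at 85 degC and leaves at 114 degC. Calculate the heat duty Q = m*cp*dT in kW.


Q = m_dot * cp * delta_T
delta_T = 114 - 85 = 29 K
Q = 147 * 2.89 * 29
= 424.83 * 29
= 12320.07 kW

12320.07 kW


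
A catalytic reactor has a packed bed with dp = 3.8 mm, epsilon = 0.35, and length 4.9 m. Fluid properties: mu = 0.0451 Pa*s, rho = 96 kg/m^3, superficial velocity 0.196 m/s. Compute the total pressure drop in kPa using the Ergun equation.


dp = 3.8 mm = 0.0038 m
Viscous term = 150*0.0451*0.196*(1-0.35)^2 / (0.0038^2*0.35^3) = 904856
Inertial term = 1.75*96*0.196^2*(1-0.35) / (0.0038*0.35^3) = 25748.2
dP/L = 904856 + 25748.2 = 930604 Pa/m
dP = 930604 * 4.9 / 1000 = 4560 kPa

4560 kPa


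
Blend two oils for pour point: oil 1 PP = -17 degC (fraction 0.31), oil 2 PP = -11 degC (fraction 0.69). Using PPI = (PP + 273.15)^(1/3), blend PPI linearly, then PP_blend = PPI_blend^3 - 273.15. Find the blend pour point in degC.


PPI_1 = (-17 + 273.15)^(1/3) = 6.350844
PPI_2 = (-11 + 273.15)^(1/3) = 6.400049
PPI_blend = 0.31 * 6.350844 + 0.69 * 6.400049 = 6.384795
PP_blend = 6.384795^3 - 273.15 = 260.28 - 273.15 = -12.87

-12.87 degC


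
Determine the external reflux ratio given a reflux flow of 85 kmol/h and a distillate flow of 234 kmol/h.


Reflux ratio definition: R = L / D (liquid returned / distillate withdrawn)
L = 85 kmol/h, D = 234 kmol/h
R = 85 / 234 = 0.3632

0.3632


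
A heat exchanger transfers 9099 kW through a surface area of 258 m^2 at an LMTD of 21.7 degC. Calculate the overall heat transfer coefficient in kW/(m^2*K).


From Q = U*A*LMTD, U = Q / (A * LMTD)
U = 9099 / (258 * 21.7) = 9099 / 5598.6 = 1.625

1.625 kW/(m^2*K)


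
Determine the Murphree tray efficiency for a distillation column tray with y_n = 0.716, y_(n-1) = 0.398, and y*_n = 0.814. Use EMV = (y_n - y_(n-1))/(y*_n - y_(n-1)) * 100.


Murphree vapor efficiency: EMV = (y_n - y_(n-1)) / (y*_n - y_(n-1)) * 100
EMV = (0.716 - 0.398) / (0.814 - 0.398) * 100 = 0.318 / 0.416 * 100 = 76.44

76.44 %


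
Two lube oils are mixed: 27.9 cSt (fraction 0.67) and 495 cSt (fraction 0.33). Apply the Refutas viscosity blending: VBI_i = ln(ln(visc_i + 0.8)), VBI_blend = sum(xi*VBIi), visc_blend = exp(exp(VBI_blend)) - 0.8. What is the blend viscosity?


Refutas method: VBN_i = 14.534*ln(ln(visc_i + 0.8)) + 10.975, blended linearly by mass fraction; since VBN is linear in VBI_i = ln(ln(visc_i + 0.8)) and the fractions sum to 1, blend VBI directly: visc = exp(exp(VBI_blend)) - 0.8
VBI_1 = ln(ln(27.9 + 0.8)) = 1.21102
VBI_2 = ln(ln(495 + 0.8)) = 1.82554
VBI_blend = 0.67 * 1.21102 + 0.33 * 1.82554 = 1.41381
visc_blend = exp(exp(1.41381)) - 0.8 = 60.24

60.24 cSt


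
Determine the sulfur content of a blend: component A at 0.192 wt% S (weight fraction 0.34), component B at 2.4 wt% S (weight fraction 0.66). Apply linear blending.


Linear sulfur blending: S_blend = x1*S1 + x2*S2
Contribution 1: 0.34 * 0.192 = 0.06528 wt%
Contribution 2: 0.66 * 2.4 = 1.584 wt%
S_blend = 0.06528 + 1.584 = 1.64928

1.64928 wt%


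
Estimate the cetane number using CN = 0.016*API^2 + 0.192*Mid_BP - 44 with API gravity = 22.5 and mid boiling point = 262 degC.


CN = 0.016 * 22.5^2 + 0.192 * 262 - 44
CN = 8.1 + 50.304 - 44 = 14.404

14.404


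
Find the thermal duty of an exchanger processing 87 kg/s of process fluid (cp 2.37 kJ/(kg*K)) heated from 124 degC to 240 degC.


Q = m_dot * cp * delta_T
delta_T = 240 - 124 = 116 K
Q = 87 * 2.37 * 116
= 206.19 * 116
= 23918.04 kW

23918.04 kW


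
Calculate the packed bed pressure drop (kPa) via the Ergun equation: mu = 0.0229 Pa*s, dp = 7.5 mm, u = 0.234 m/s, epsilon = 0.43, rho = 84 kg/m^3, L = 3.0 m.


dp = 7.5 mm = 0.0075 m
Viscous term = 150*0.0229*0.234*(1-0.43)^2 / (0.0075^2*0.43^3) = 58393.5
Inertial term = 1.75*84*0.234^2*(1-0.43) / (0.0075*0.43^3) = 7694.09
dP/L = 58393.5 + 7694.09 = 66087.6 Pa/m
dP = 66087.6 * 3.0 / 1000 = 198.3 kPa

198.3 kPa


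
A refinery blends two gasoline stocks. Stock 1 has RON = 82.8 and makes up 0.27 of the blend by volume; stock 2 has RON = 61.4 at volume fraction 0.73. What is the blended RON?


Linear blending: RON_blend = sum(vi * RONi)
Contribution 1: 0.27 * 82.8 = 22.356
Contribution 2: 0.73 * 61.4 = 44.822
RON_blend = 22.356 + 44.822 = 67.178

67.178


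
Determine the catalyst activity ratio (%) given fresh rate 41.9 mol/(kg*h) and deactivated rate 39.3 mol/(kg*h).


Activity (%) = (rate_used / rate_fresh) * 100
rate_used = 39.3, rate_fresh = 41.9
= (39.3 / 41.9) * 100
= 0.9379 * 100 = 93.79

93.79 %


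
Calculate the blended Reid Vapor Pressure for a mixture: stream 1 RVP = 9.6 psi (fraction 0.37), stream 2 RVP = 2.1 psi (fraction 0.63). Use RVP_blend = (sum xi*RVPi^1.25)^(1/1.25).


Chevron index: RVP_blend = (sum xi*RVPi^1.25)^(1/1.25)
RVP^1.25 terms: 0.37 * 9.6^1.25 + 0.63 * 2.1^1.25 = 7.84494
RVP_blend = 7.84494^(1/1.25) = 5.196

5.196 psi


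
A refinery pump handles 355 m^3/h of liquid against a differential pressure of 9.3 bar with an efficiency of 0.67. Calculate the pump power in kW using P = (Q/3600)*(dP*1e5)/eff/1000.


Q = 355 / 3600 = 0.0986111 m^3/s
P = 0.0986111 * (9.3 * 1e5) / 0.67 / 1000 = 136.9

136.9 kW


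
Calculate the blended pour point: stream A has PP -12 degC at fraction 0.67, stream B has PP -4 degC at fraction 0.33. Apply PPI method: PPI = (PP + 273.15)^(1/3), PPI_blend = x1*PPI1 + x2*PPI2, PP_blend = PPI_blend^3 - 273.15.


PPI_1 = (-12 + 273.15)^(1/3) = 6.391901
PPI_2 = (-4 + 273.15)^(1/3) = 6.456514
PPI_blend = 0.67 * 6.391901 + 0.33 * 6.456514 = 6.413223
PP_blend = 6.413223^3 - 273.15 = 263.7722 - 273.15 = -9.38

-9.38 degC


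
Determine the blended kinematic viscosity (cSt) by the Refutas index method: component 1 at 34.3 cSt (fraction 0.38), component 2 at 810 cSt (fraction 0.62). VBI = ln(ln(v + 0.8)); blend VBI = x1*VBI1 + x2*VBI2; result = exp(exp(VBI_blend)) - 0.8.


Refutas method: VBN_i = 14.534*ln(ln(visc_i + 0.8)) + 10.975, blended linearly by mass fraction; since VBN is linear in VBI_i = ln(ln(visc_i + 0.8)) and the fractions sum to 1, blend VBI directly: visc = exp(exp(VBI_blend)) - 0.8
VBI_1 = ln(ln(34.3 + 0.8)) = 1.26926
VBI_2 = ln(ln(810 + 0.8)) = 1.90181
VBI_blend = 0.38 * 1.26926 + 0.62 * 1.90181 = 1.66144
visc_blend = exp(exp(1.66144)) - 0.8 = 193.0

193.0 cSt


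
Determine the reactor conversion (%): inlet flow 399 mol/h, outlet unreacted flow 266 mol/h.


X = (F_in - F_out) / F_in * 100
Moles reacted = 399 - 266 = 133
X = 133 / 399 * 100
= 0.3333 * 100
= 33.33 %

33.33 %


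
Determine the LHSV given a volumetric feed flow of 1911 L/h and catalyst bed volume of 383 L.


LHSV = volumetric feed rate / catalyst volume
= 1911 L/h / 383 L
= 4.990 h^-1

4.990 h^-1


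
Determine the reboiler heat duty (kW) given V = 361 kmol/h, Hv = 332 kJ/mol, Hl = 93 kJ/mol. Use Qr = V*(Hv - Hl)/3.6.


Qr = 361 * (332 - 93) / 3.6 = 361 * 239 / 3.6 = 23970

23970 kW


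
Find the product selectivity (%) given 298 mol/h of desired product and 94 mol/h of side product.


Selectivity = desired / (desired + undesired) * 100
Total products = 298 + 94 = 392 mol/h
S = 298 / 392 * 100
= 0.7602 * 100
= 76.02 %

76.02 %


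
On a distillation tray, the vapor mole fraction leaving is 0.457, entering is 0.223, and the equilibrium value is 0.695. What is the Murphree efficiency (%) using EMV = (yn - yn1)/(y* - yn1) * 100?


Murphree vapor efficiency: EMV = (y_n - y_(n-1)) / (y*_n - y_(n-1)) * 100
EMV = (0.457 - 0.223) / (0.695 - 0.223) * 100 = 0.234 / 0.472 * 100 = 49.58

49.58 %


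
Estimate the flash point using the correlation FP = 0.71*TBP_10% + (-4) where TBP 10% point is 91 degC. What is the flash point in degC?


FP = 0.71 * 91 + (-4) = 60.61

60.61 degC


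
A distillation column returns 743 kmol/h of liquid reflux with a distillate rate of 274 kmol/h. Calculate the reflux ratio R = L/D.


Reflux ratio definition: R = L / D (liquid returned / distillate withdrawn)
L = 743 kmol/h, D = 274 kmol/h
R = 743 / 274 = 2.712

2.712


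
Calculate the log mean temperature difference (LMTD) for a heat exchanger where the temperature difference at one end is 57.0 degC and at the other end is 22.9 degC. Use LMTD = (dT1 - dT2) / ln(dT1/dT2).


LMTD = (dT1 - dT2) / ln(dT1/dT2)
= (57.0 - 22.9) / ln(57.0 / 22.9) = 34.1 / 0.911914 = 37.39

37.39 degC


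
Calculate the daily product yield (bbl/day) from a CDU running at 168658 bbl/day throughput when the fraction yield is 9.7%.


Crude throughput = 168658 bbl/day
Fraction yield = 9.7%
yield = throughput * fraction / 100
yield = 168658 * 9.7 / 100 = 16359.826

16359.826 bbl/day


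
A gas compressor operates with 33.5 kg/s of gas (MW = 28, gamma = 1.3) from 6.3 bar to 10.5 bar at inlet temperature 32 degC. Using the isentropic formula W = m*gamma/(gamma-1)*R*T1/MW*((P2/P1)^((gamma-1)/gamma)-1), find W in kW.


Isentropic work: W = m*(gamma/(gamma-1))*(R*T1/MW)*((P2/P1)^((gamma-1)/gamma) - 1)
T1 = 32 + 273.15 = 305.15 K
Pressure ratio = 10.5 / 6.3 = 1.66667
Exponent = (1.3 - 1)/1.3 = 0.230769
(P2/P1)^exp - 1 = 1.66667^0.230769 - 1 = 0.125113
W = 33.5 * 1.3 / 0.3 * 8.314 * 305.15 / 28 * 0.125113 = 1646

1646 kW


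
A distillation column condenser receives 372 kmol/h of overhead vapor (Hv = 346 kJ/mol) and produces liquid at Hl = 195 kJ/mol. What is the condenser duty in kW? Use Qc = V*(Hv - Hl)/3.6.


Qc = 372 * (346 - 195) / 3.6 = 372 * 151 / 3.6 = 15600

15600 kW


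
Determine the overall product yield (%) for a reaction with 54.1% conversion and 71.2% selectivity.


Overall yield = conversion (%) * selectivity (%) / 100
Conversion = 54.1%, Selectivity = 71.2%
Y = 54.1 * 71.2 / 100
= 38.5192 %

38.5192 %


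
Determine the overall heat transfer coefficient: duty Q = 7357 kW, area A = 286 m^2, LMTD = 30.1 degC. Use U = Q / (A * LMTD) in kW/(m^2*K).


From Q = U*A*LMTD, U = Q / (A * LMTD)
U = 7357 / (286 * 30.1) = 7357 / 8608.6 = 0.8546

0.8546 kW/(m^2*K)


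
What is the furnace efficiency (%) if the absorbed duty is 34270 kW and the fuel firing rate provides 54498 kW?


Furnace efficiency = Q_absorbed / Q_fuel * 100
= 34270 / 54498 * 100 = 62.88

62.88 %


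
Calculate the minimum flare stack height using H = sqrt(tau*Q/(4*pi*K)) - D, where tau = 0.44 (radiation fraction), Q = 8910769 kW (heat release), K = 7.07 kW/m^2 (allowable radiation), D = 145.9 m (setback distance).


tau*Q/(4*pi*K) = 0.44 * 8910769 / (4 * pi * 7.07) = 44130.5
sqrt(44130.5) = 210.073
H = 210.073 - 145.9 = 64.17

64.17 m


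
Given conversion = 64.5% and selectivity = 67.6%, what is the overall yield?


Overall yield = conversion (%) * selectivity (%) / 100
Conversion = 64.5%, Selectivity = 67.6%
Y = 64.5 * 67.6 / 100
= 43.602 %

43.602 %


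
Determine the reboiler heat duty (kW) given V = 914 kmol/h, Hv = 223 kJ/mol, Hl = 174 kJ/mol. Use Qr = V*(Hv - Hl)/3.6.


Qr = 914 * (223 - 174) / 3.6 = 914 * 49 / 3.6 = 12440

12440 kW


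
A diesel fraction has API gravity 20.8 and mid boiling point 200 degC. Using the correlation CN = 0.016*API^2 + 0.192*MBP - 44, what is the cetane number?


CN = 0.016 * 20.8^2 + 0.192 * 200 - 44
CN = 6.92224 + 38.4 - 44 = 1.32224

1.32224


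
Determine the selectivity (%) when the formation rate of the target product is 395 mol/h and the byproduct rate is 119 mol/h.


Selectivity = desired / (desired + undesired) * 100
Total products = 395 + 119 = 514 mol/h
S = 395 / 514 * 100
= 0.7685 * 100
= 76.85 %

76.85 %


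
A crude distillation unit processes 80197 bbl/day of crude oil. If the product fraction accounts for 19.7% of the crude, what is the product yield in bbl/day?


Crude throughput = 80197 bbl/day
Fraction yield = 19.7%
yield = throughput * fraction / 100
yield = 80197 * 19.7 / 100 = 15798.809

15798.809 bbl/day


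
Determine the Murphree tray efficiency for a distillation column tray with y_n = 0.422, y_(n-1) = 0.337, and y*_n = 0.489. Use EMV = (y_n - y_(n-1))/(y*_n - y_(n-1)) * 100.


Murphree vapor efficiency: EMV = (y_n - y_(n-1)) / (y*_n - y_(n-1)) * 100
EMV = (0.422 - 0.337) / (0.489 - 0.337) * 100 = 0.085 / 0.152 * 100 = 55.92

55.92 %


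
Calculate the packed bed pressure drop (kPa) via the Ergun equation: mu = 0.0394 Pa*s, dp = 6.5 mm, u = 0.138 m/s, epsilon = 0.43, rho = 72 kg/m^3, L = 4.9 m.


dp = 6.5 mm = 0.0065 m
Viscous term = 150*0.0394*0.138*(1-0.43)^2 / (0.0065^2*0.43^3) = 78883.1
Inertial term = 1.75*72*0.138^2*(1-0.43) / (0.0065*0.43^3) = 2646.58
dP/L = 78883.1 + 2646.58 = 81529.7 Pa/m
dP = 81529.7 * 4.9 / 1000 = 399.5 kPa

399.5 kPa


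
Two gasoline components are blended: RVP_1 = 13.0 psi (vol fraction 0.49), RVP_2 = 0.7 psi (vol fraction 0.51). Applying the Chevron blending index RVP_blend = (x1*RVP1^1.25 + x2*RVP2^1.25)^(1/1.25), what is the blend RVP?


Chevron index: RVP_blend = (sum xi*RVPi^1.25)^(1/1.25)
RVP^1.25 terms: 0.49 * 13.0^1.25 + 0.51 * 0.7^1.25 = 12.4221
RVP_blend = 12.4221^(1/1.25) = 7.505

7.505 psi


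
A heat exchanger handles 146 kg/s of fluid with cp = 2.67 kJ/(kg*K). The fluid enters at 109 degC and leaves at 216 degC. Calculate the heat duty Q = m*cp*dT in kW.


Q = m_dot * cp * delta_T
delta_T = 216 - 109 = 107 K
Q = 146 * 2.67 * 107
= 389.82 * 107
= 41710.74 kW

41710.74 kW


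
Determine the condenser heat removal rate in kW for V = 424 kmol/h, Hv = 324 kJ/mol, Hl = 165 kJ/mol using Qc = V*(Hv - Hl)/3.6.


Qc = 424 * (324 - 165) / 3.6 = 424 * 159 / 3.6 = 18730

18730 kW


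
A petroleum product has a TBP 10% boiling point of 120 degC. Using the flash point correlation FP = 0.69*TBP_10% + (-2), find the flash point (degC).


FP = 0.69 * 120 + (-2) = 80.8

80.8 degC


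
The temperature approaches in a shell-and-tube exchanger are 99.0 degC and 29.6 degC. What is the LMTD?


LMTD = (dT1 - dT2) / ln(dT1/dT2)
= (99.0 - 29.6) / ln(99.0 / 29.6) = 69.4 / 1.20735 = 57.48

57.48 degC


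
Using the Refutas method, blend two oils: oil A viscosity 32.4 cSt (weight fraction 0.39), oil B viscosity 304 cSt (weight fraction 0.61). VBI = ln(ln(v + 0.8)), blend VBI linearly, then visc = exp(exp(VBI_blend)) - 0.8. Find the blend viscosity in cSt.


Refutas method: VBN_i = 14.534*ln(ln(visc_i + 0.8)) + 10.975, blended linearly by mass fraction; since VBN is linear in VBI_i = ln(ln(visc_i + 0.8)) and the fractions sum to 1, blend VBI directly: visc = exp(exp(VBI_blend)) - 0.8
VBI_1 = ln(ln(32.4 + 0.8)) = 1.25349
VBI_2 = ln(ln(304 + 0.8)) = 1.74391
VBI_blend = 0.39 * 1.25349 + 0.61 * 1.74391 = 1.55265
visc_blend = exp(exp(1.55265)) - 0.8 = 111.8

111.8 cSt


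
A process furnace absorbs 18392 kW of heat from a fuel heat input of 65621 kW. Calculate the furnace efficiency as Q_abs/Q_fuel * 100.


Furnace efficiency = Q_absorbed / Q_fuel * 100
= 18392 / 65621 * 100 = 28.03

28.03 %


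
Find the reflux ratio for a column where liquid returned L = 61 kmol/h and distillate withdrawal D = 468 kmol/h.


Reflux ratio definition: R = L / D (liquid returned / distillate withdrawn)
L = 61 kmol/h, D = 468 kmol/h
R = 61 / 468 = 0.1303

0.1303


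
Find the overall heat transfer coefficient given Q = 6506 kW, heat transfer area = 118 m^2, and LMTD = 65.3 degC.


From Q = U*A*LMTD, U = Q / (A * LMTD)
U = 6506 / (118 * 65.3) = 6506 / 7705.4 = 0.8443

0.8443 kW/(m^2*K)


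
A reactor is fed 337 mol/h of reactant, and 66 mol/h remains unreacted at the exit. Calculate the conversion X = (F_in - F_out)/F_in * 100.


X = (F_in - F_out) / F_in * 100
Moles reacted = 337 - 66 = 271
X = 271 / 337 * 100
= 0.8042 * 100
= 80.42 %

80.42 %


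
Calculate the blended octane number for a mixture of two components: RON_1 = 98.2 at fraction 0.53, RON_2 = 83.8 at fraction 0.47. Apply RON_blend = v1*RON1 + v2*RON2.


Linear blending: RON_blend = sum(vi * RONi)
Contribution 1: 0.53 * 98.2 = 52.046
Contribution 2: 0.47 * 83.8 = 39.386
RON_blend = 52.046 + 39.386 = 91.432

91.432


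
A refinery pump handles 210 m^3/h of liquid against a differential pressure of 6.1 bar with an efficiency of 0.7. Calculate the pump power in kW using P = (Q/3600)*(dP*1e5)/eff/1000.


Q = 210 / 3600 = 0.0583333 m^3/s
P = 0.0583333 * (6.1 * 1e5) / 0.7 / 1000 = 50.83

50.83 kW


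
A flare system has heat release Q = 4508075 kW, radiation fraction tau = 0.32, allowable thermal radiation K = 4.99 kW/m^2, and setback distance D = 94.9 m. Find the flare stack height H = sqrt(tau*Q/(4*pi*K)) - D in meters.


tau*Q/(4*pi*K) = 0.32 * 4508075 / (4 * pi * 4.99) = 23005.4
sqrt(23005.4) = 151.675
H = 151.675 - 94.9 = 56.78

56.78 m


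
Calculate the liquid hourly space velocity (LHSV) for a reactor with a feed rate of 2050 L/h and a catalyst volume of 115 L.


LHSV = volumetric feed rate / catalyst volume
= 2050 L/h / 115 L
= 17.83 h^-1

17.83 h^-1


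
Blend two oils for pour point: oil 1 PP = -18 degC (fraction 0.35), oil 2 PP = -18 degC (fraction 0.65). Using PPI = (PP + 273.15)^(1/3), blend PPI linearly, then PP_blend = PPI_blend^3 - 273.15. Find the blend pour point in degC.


PPI_1 = (-18 + 273.15)^(1/3) = 6.342569
PPI_2 = (-18 + 273.15)^(1/3) = 6.342569
PPI_blend = 0.35 * 6.342569 + 0.65 * 6.342569 = 6.342569
PP_blend = 6.342569^3 - 273.15 = 255.15 - 273.15 = -18

-18 degC


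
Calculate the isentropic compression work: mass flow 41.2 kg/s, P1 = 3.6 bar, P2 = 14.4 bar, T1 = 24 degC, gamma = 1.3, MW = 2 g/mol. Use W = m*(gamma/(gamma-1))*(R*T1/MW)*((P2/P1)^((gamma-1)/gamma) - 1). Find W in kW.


Isentropic work: W = m*(gamma/(gamma-1))*(R*T1/MW)*((P2/P1)^((gamma-1)/gamma) - 1)
T1 = 24 + 273.15 = 297.15 K
Pressure ratio = 14.4 / 3.6 = 4
Exponent = (1.3 - 1)/1.3 = 0.230769
(P2/P1)^exp - 1 = 4^0.230769 - 1 = 0.377009
W = 41.2 * 1.3 / 0.3 * 8.314 * 297.15 / 2 * 0.377009 = 83140

83140 kW


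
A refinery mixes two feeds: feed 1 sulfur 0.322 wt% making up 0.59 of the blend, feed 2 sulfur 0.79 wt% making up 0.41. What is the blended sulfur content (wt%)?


Linear sulfur blending: S_blend = x1*S1 + x2*S2
Contribution 1: 0.59 * 0.322 = 0.18998 wt%
Contribution 2: 0.41 * 0.79 = 0.3239 wt%
S_blend = 0.18998 + 0.3239 = 0.51388

0.51388 wt%


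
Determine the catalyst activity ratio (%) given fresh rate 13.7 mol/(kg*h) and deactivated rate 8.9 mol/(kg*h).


Activity (%) = (rate_used / rate_fresh) * 100
rate_used = 8.9, rate_fresh = 13.7
= (8.9 / 13.7) * 100
= 0.6496 * 100 = 64.96

64.96 %


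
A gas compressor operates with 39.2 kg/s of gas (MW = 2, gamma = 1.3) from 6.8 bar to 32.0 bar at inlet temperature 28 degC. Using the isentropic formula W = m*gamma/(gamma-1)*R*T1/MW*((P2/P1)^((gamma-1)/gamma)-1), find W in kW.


Isentropic work: W = m*(gamma/(gamma-1))*(R*T1/MW)*((P2/P1)^((gamma-1)/gamma) - 1)
T1 = 28 + 273.15 = 301.15 K
Pressure ratio = 32.0 / 6.8 = 4.70588
Exponent = (1.3 - 1)/1.3 = 0.230769
(P2/P1)^exp - 1 = 4.70588^0.230769 - 1 = 0.429633
W = 39.2 * 1.3 / 0.3 * 8.314 * 301.15 / 2 * 0.429633 = 91360

91360 kW


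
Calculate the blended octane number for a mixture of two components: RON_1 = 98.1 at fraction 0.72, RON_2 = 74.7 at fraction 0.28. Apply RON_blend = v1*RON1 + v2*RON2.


Linear blending: RON_blend = sum(vi * RONi)
Contribution 1: 0.72 * 98.1 = 70.632
Contribution 2: 0.28 * 74.7 = 20.916
RON_blend = 70.632 + 20.916 = 91.548

91.548


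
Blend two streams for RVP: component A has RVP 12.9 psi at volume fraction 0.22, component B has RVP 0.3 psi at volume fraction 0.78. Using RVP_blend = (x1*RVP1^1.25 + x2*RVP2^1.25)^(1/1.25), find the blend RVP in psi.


Chevron index: RVP_blend = (sum xi*RVPi^1.25)^(1/1.25)
RVP^1.25 terms: 0.22 * 12.9^1.25 + 0.78 * 0.3^1.25 = 5.55166
RVP_blend = 5.55166^(1/1.25) = 3.940

3.940 psi


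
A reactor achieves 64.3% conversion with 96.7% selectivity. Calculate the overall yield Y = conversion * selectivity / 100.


Overall yield = conversion (%) * selectivity (%) / 100
Conversion = 64.3%, Selectivity = 96.7%
Y = 64.3 * 96.7 / 100
= 62.1781 %

62.1781 %


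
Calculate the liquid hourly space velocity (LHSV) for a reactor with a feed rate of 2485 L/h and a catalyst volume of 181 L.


LHSV = volumetric feed rate / catalyst volume
= 2485 L/h / 181 L
= 13.73 h^-1

13.73 h^-1


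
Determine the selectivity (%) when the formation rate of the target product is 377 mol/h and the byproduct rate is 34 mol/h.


Selectivity = desired / (desired + undesired) * 100
Total products = 377 + 34 = 411 mol/h
S = 377 / 411 * 100
= 0.9173 * 100
= 91.73 %

91.73 %


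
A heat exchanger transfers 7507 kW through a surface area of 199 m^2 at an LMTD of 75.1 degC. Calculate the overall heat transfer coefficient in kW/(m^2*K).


From Q = U*A*LMTD, U = Q / (A * LMTD)
U = 7507 / (199 * 75.1) = 7507 / 14944.9 = 0.5023

0.5023 kW/(m^2*K)


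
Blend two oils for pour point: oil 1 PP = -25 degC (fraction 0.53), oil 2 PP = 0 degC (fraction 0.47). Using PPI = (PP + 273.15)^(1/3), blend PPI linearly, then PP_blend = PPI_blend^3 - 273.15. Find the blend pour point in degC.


PPI_1 = (-25 + 273.15)^(1/3) = 6.284028
PPI_2 = (0 + 273.15)^(1/3) = 6.488342
PPI_blend = 0.53 * 6.284028 + 0.47 * 6.488342 = 6.380056
PP_blend = 6.380056^3 - 273.15 = 259.7009 - 273.15 = -13.45

-13.45 degC


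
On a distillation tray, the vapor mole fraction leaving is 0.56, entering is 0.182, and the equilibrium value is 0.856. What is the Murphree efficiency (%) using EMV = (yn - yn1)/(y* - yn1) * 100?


Murphree vapor efficiency: EMV = (y_n - y_(n-1)) / (y*_n - y_(n-1)) * 100
EMV = (0.56 - 0.182) / (0.856 - 0.182) * 100 = 0.378 / 0.674 * 100 = 56.08

56.08 %


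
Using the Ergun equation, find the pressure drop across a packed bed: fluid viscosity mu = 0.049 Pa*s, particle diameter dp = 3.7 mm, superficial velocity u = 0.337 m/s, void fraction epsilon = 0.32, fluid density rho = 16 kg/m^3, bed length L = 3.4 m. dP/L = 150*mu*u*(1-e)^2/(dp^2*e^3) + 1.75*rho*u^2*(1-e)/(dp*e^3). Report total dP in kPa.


dp = 3.7 mm = 0.0037 m
Viscous term = 150*0.049*0.337*(1-0.32)^2 / (0.0037^2*0.32^3) = 2553180
Inertial term = 1.75*16*0.337^2*(1-0.32) / (0.0037*0.32^3) = 17835.1
dP/L = 2553180 + 17835.1 = 2571020 Pa/m
dP = 2571020 * 3.4 / 1000 = 8741 kPa

8741 kPa


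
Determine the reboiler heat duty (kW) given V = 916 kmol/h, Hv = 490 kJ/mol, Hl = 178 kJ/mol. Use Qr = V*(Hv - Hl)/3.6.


Qr = 916 * (490 - 178) / 3.6 = 916 * 312 / 3.6 = 79390

79390 kW


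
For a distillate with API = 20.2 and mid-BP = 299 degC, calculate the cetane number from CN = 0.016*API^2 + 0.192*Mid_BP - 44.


CN = 0.016 * 20.2^2 + 0.192 * 299 - 44
CN = 6.52864 + 57.408 - 44 = 19.93664

19.93664


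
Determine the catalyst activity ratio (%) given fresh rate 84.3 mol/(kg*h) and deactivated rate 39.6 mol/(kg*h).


Activity (%) = (rate_used / rate_fresh) * 100
rate_used = 39.6, rate_fresh = 84.3
= (39.6 / 84.3) * 100
= 0.4698 * 100 = 46.98

46.98 %


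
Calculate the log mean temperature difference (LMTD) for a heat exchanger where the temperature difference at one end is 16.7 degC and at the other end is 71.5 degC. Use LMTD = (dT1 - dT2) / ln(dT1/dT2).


LMTD = (dT1 - dT2) / ln(dT1/dT2)
= (16.7 - 71.5) / ln(16.7 / 71.5) = -54.8 / -1.45429 = 37.68

37.68 degC


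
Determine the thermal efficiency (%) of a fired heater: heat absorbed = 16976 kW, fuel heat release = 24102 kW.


Furnace efficiency = Q_absorbed / Q_fuel * 100
= 16976 / 24102 * 100 = 70.43

70.43 %


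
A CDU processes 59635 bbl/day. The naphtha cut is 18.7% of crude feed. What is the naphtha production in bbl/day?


Crude throughput = 59635 bbl/day
Fraction yield = 18.7%
yield = throughput * fraction / 100
yield = 59635 * 18.7 / 100 = 11151.745

11151.745 bbl/day


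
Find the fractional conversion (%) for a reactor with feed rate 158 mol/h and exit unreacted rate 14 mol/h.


X = (F_in - F_out) / F_in * 100
Moles reacted = 158 - 14 = 144
X = 144 / 158 * 100
= 0.9114 * 100
= 91.14 %

91.14 %


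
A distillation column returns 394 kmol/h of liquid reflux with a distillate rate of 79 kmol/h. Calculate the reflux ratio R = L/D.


Reflux ratio definition: R = L / D (liquid returned / distillate withdrawn)
L = 394 kmol/h, D = 79 kmol/h
R = 394 / 79 = 4.987

4.987


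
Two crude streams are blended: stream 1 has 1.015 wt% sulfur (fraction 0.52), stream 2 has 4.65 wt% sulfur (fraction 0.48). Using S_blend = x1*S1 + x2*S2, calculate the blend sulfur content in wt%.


Linear sulfur blending: S_blend = x1*S1 + x2*S2
Contribution 1: 0.52 * 1.015 = 0.5278 wt%
Contribution 2: 0.48 * 4.65 = 2.232 wt%
S_blend = 0.5278 + 2.232 = 2.7598

2.7598 wt%


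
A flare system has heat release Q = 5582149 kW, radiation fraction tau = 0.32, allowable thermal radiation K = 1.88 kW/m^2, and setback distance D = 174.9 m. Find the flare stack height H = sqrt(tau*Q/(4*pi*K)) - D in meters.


tau*Q/(4*pi*K) = 0.32 * 5582149 / (4 * pi * 1.88) = 75610.8
sqrt(75610.8) = 274.974
H = 274.974 - 174.9 = 100.1

100.1 m


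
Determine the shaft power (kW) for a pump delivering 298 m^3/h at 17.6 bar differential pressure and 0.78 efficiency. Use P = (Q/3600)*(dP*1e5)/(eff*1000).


Q = 298 / 3600 = 0.0827778 m^3/s
P = 0.0827778 * (17.6 * 1e5) / 0.78 / 1000 = 186.8

186.8 kW


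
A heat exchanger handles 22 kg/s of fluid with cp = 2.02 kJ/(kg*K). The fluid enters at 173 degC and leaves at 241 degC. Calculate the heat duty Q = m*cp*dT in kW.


Q = m_dot * cp * delta_T
delta_T = 241 - 173 = 68 K
Q = 22 * 2.02 * 68
= 44.44 * 68
= 3021.92 kW

3021.92 kW


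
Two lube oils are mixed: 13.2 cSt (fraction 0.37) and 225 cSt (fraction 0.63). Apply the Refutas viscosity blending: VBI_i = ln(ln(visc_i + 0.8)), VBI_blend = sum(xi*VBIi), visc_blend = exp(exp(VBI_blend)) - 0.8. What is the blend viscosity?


Refutas method: VBN_i = 14.534*ln(ln(visc_i + 0.8)) + 10.975, blended linearly by mass fraction; since VBN is linear in VBI_i = ln(ln(visc_i + 0.8)) and the fractions sum to 1, blend VBI directly: visc = exp(exp(VBI_blend)) - 0.8
VBI_1 = ln(ln(13.2 + 0.8)) = 0.970422
VBI_2 = ln(ln(225 + 0.8)) = 1.69003
VBI_blend = 0.37 * 0.970422 + 0.63 * 1.69003 = 1.42378
visc_blend = exp(exp(1.42378)) - 0.8 = 62.81

62.81 cSt


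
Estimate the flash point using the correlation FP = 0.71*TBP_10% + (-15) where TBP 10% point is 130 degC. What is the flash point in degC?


FP = 0.71 * 130 + (-15) = 77.3

77.3 degC


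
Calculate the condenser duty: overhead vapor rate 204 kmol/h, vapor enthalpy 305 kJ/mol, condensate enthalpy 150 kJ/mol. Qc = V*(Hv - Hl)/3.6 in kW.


Qc = 204 * (305 - 150) / 3.6 = 204 * 155 / 3.6 = 8783

8783 kW


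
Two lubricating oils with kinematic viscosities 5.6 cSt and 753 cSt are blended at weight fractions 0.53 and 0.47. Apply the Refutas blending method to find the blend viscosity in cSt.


Refutas method: VBN_i = 14.534*ln(ln(visc_i + 0.8)) + 10.975, blended linearly by mass fraction; since VBN is linear in VBI_i = ln(ln(visc_i + 0.8)) and the fractions sum to 1, blend VBI directly: visc = exp(exp(VBI_blend)) - 0.8
VBI_1 = ln(ln(5.6 + 0.8)) = 0.618584
VBI_2 = ln(ln(753 + 0.8)) = 1.89087
VBI_blend = 0.53 * 0.618584 + 0.47 * 1.89087 = 1.21656
visc_blend = exp(exp(1.21656)) - 0.8 = 28.44

28.44 cSt


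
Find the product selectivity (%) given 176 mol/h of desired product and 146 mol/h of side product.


Selectivity = desired / (desired + undesired) * 100
Total products = 176 + 146 = 322 mol/h
S = 176 / 322 * 100
= 0.5466 * 100
= 54.66 %

54.66 %


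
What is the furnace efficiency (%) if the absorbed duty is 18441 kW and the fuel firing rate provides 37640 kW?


Furnace efficiency = Q_absorbed / Q_fuel * 100
= 18441 / 37640 * 100 = 48.99

48.99 %


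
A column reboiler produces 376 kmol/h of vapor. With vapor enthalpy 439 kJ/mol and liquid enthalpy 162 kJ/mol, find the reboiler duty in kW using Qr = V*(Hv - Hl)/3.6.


Qr = 376 * (439 - 162) / 3.6 = 376 * 277 / 3.6 = 28930

28930 kW


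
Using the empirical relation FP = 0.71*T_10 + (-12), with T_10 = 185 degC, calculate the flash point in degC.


FP = 0.71 * 185 + (-12) = 119.35

119.35 degC


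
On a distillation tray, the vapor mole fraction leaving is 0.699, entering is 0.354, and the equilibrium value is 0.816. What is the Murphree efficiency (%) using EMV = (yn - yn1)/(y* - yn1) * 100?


Murphree vapor efficiency: EMV = (y_n - y_(n-1)) / (y*_n - y_(n-1)) * 100
EMV = (0.699 - 0.354) / (0.816 - 0.354) * 100 = 0.345 / 0.462 * 100 = 74.68

74.68 %


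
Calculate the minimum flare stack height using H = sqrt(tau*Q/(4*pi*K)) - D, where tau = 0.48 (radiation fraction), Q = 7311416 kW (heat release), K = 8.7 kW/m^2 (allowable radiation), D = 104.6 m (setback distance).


tau*Q/(4*pi*K) = 0.48 * 7311416 / (4 * pi * 8.7) = 32100.6
sqrt(32100.6) = 179.166
H = 179.166 - 104.6 = 74.57

74.57 m


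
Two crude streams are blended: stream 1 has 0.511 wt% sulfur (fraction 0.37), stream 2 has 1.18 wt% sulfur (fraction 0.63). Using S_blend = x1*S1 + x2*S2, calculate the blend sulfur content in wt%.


Linear sulfur blending: S_blend = x1*S1 + x2*S2
Contribution 1: 0.37 * 0.511 = 0.18907 wt%
Contribution 2: 0.63 * 1.18 = 0.7434 wt%
S_blend = 0.18907 + 0.7434 = 0.93247

0.93247 wt%


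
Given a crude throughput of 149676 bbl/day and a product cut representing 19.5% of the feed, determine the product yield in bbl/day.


Crude throughput = 149676 bbl/day
Fraction yield = 19.5%
yield = throughput * fraction / 100
yield = 149676 * 19.5 / 100 = 29186.82

29186.82 bbl/day


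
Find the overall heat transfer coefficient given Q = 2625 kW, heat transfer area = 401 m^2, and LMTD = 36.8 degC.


From Q = U*A*LMTD, U = Q / (A * LMTD)
U = 2625 / (401 * 36.8) = 2625 / 14756.8 = 0.1779

0.1779 kW/(m^2*K)


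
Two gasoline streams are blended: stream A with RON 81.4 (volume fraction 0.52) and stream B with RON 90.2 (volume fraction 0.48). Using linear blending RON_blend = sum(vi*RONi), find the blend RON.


Linear blending: RON_blend = sum(vi * RONi)
Contribution 1: 0.52 * 81.4 = 42.328
Contribution 2: 0.48 * 90.2 = 43.296
RON_blend = 42.328 + 43.296 = 85.624

85.624


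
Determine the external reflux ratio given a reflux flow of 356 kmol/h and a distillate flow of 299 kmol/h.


Reflux ratio definition: R = L / D (liquid returned / distillate withdrawn)
L = 356 kmol/h, D = 299 kmol/h
R = 356 / 299 = 1.191

1.191


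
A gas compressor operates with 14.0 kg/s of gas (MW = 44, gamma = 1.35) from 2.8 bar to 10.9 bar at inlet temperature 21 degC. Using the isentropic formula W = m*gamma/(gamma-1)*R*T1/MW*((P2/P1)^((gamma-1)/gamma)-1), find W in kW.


Isentropic work: W = m*(gamma/(gamma-1))*(R*T1/MW)*((P2/P1)^((gamma-1)/gamma) - 1)
T1 = 21 + 273.15 = 294.15 K
Pressure ratio = 10.9 / 2.8 = 3.89286
Exponent = (1.35 - 1)/1.35 = 0.259259
(P2/P1)^exp - 1 = 3.89286^0.259259 - 1 = 0.422435
W = 14.0 * 1.35 / 0.35 * 8.314 * 294.15 / 44 * 0.422435 = 1268

1268 kW


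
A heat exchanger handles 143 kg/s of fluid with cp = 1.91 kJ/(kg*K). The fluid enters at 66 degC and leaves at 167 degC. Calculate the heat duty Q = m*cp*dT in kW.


Q = m_dot * cp * delta_T
delta_T = 167 - 66 = 101 K
Q = 143 * 1.91 * 101
= 273.13 * 101
= 27586.13 kW

27586.13 kW


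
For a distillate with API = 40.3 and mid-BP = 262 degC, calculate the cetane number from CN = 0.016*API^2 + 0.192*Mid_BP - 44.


CN = 0.016 * 40.3^2 + 0.192 * 262 - 44
CN = 25.98544 + 50.304 - 44 = 32.28944

32.28944


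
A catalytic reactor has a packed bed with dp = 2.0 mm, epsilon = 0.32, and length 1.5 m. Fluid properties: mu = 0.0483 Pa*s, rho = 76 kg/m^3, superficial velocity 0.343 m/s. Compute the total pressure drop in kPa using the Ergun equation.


dp = 2.0 mm = 0.002 m
Viscous term = 150*0.0483*0.343*(1-0.32)^2 / (0.002^2*0.32^3) = 8766790
Inertial term = 1.75*76*0.343^2*(1-0.32) / (0.002*0.32^3) = 162356
dP/L = 8766790 + 162356 = 8929150 Pa/m
dP = 8929150 * 1.5 / 1000 = 13390 kPa

13390 kPa


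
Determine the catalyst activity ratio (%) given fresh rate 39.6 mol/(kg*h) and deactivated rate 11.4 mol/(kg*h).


Activity (%) = (rate_used / rate_fresh) * 100
rate_used = 11.4, rate_fresh = 39.6
= (11.4 / 39.6) * 100
= 0.2879 * 100 = 28.79

28.79 %


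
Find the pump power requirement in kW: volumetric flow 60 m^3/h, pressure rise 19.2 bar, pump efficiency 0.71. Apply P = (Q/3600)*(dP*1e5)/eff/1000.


Q = 60 / 3600 = 0.0166667 m^3/s
P = 0.0166667 * (19.2 * 1e5) / 0.71 / 1000 = 45.07

45.07 kW


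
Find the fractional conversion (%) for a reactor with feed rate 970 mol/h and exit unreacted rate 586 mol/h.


X = (F_in - F_out) / F_in * 100
Moles reacted = 970 - 586 = 384
X = 384 / 970 * 100
= 0.3959 * 100
= 39.59 %

39.59 %


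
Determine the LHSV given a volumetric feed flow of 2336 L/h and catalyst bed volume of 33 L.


LHSV = volumetric feed rate / catalyst volume
= 2336 L/h / 33 L
= 70.79 h^-1

70.79 h^-1


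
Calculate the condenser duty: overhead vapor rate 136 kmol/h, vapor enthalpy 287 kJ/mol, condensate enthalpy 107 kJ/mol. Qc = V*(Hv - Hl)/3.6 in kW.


Qc = 136 * (287 - 107) / 3.6 = 136 * 180 / 3.6 = 6800

6800 kW
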